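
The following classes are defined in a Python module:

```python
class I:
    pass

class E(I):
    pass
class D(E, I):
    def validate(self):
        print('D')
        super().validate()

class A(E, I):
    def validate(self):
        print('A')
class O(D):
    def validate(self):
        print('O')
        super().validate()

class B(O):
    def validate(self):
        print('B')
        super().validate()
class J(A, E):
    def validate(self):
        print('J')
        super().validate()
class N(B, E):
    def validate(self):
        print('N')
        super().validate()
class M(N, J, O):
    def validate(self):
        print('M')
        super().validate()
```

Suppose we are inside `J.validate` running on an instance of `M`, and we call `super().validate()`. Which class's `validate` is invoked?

L[M] = M + merge(L[N], L[J], L[O], [N J O])
  take N:  [N B O D E I object] + [J A E I object] + [O D E I object] + [N J O]
  take B:  [B O D E I object] + [J A E I object] + [O D E I object] + [J O]
  take J:  [O D E I object] + [J A E I object] + [O D E I object] + [J O]
  take O:  [O D E I object] + [A E I object] + [O D E I object] + [O]
  take D:  [D E I object] + [A E I object] + [D E I object]
  take A:  [E I object] + [A E I object] + [E I object]
  take E:  [E I object] + [E I object] + [E I object]
  take I:  [I object] + [I object] + [I object]
  take object:  [object] + [object] + [object]
MRO: M N B J O D A E I object
super() in J.validate on a M instance goes to the class after J in M's MRO: O.

O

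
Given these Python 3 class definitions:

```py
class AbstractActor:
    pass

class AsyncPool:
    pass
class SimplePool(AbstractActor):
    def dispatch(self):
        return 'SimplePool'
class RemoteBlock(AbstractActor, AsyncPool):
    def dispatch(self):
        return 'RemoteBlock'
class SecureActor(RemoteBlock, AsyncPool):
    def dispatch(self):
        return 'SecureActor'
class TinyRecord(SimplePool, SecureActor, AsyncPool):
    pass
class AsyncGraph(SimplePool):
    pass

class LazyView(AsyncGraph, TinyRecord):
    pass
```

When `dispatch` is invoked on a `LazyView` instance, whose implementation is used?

SimplePool

L[LazyView] = LazyView + merge(L[AsyncGraph], L[TinyRecord], [AsyncGraph TinyRecord])
  take AsyncGraph:  [AsyncGraph SimplePool AbstractActor object] + [TinyRecord SimplePool SecureActor RemoteBlock AbstractActor AsyncPool object] + [AsyncGraph TinyRecord]
  take TinyRecord:  [SimplePool AbstractActor object] + [TinyRecord SimplePool SecureActor RemoteBlock AbstractActor AsyncPool object] + [TinyRecord]
  take SimplePool:  [SimplePool AbstractActor object] + [SimplePool SecureActor RemoteBlock AbstractActor AsyncPool object]
  take SecureActor:  [AbstractActor object] + [SecureActor RemoteBlock AbstractActor AsyncPool object]
  take RemoteBlock:  [AbstractActor object] + [RemoteBlock AbstractActor AsyncPool object]
  take AbstractActor:  [AbstractActor object] + [AbstractActor AsyncPool object]
  take AsyncPool:  [object] + [AsyncPool object]
  take object:  [object] + [object]
MRO: LazyView AsyncGraph TinyRecord SimplePool SecureActor RemoteBlock AbstractActor AsyncPool object
dispatch is defined in: RemoteBlock, SecureActor, SimplePool. First along the MRO is SimplePool.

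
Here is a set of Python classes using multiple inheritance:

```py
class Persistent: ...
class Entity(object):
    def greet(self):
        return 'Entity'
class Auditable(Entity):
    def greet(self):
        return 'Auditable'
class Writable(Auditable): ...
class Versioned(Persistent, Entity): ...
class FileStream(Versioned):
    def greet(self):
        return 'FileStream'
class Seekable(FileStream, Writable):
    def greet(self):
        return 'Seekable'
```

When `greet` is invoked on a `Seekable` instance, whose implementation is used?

L[Seekable] = Seekable + merge(L[FileStream], L[Writable], [FileStream Writable])
  take FileStream:  [FileStream Versioned Persistent Entity object] + [Writable Auditable Entity object] + [FileStream Writable]
  take Versioned:  [Versioned Persistent Entity object] + [Writable Auditable Entity object] + [Writable]
  take Persistent:  [Persistent Entity object] + [Writable Auditable Entity object] + [Writable]
  take Writable:  [Entity object] + [Writable Auditable Entity object] + [Writable]
  take Auditable:  [Entity object] + [Auditable Entity object]
  take Entity:  [Entity object] + [Entity object]
  take object:  [object] + [object]
MRO: Seekable FileStream Versioned Persistent Writable Auditable Entity object
greet is defined in: Auditable, Entity, FileStream, Seekable. First along the MRO is Seekable.

Seekable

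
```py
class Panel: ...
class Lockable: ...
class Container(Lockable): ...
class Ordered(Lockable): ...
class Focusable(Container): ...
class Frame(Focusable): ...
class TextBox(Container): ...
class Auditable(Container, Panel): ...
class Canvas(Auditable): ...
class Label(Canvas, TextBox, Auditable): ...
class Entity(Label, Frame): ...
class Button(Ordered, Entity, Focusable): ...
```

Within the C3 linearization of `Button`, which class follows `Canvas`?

L[Button] = Button + merge(L[Ordered], L[Entity], L[Focusable], [Ordered Entity Focusable])
  take Ordered:  [Ordered Lockable object] + [Entity Label Canvas TextBox Auditable Frame Focusable Container Lockable Panel object] + [Focusable Container Lockable object] + [Ordered Entity Focusable]
  take Entity:  [Lockable object] + [Entity Label Canvas TextBox Auditable Frame Focusable Container Lockable Panel object] + [Focusable Container Lockable object] + [Entity Focusable]
  take Label:  [Lockable object] + [Label Canvas TextBox Auditable Frame Focusable Container Lockable Panel object] + [Focusable Container Lockable object] + [Focusable]
  take Canvas:  [Lockable object] + [Canvas TextBox Auditable Frame Focusable Container Lockable Panel object] + [Focusable Container Lockable object] + [Focusable]
  take TextBox:  [Lockable object] + [TextBox Auditable Frame Focusable Container Lockable Panel object] + [Focusable Container Lockable object] + [Focusable]
  take Auditable:  [Lockable object] + [Auditable Frame Focusable Container Lockable Panel object] + [Focusable Container Lockable object] + [Focusable]
  take Frame:  [Lockable object] + [Frame Focusable Container Lockable Panel object] + [Focusable Container Lockable object] + [Focusable]
  take Focusable:  [Lockable object] + [Focusable Container Lockable Panel object] + [Focusable Container Lockable object] + [Focusable]
  take Container:  [Lockable object] + [Container Lockable Panel object] + [Container Lockable object]
  take Lockable:  [Lockable object] + [Lockable Panel object] + [Lockable object]
  take Panel:  [object] + [Panel object] + [object]
  take object:  [object] + [object] + [object]
MRO: Button Ordered Entity Label Canvas TextBox Auditable Frame Focusable Container Lockable Panel object
Canvas is at position 4; next is TextBox.

TextBox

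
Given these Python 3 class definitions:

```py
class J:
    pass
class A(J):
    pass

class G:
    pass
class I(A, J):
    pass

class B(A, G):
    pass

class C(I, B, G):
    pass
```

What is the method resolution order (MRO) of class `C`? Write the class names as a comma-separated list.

L[C] = C + merge(L[I], L[B], L[G], [I B G])
  take I:  [I A J object] + [B A J G object] + [G object] + [I B G]
  take B:  [A J object] + [B A J G object] + [G object] + [B G]
  take A:  [A J object] + [A J G object] + [G object] + [G]
  take J:  [J object] + [J G object] + [G object] + [G]
  take G:  [object] + [G object] + [G object] + [G]
  take object:  [object] + [object] + [object]

C, I, B, A, J, G, object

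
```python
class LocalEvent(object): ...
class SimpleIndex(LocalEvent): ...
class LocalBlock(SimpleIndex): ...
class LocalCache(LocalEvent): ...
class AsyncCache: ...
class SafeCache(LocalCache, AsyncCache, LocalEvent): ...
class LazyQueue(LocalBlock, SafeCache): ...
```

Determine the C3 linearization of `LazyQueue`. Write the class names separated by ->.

L[LazyQueue] = LazyQueue + merge(L[LocalBlock], L[SafeCache], [LocalBlock SafeCache])
  take LocalBlock:  [LocalBlock SimpleIndex LocalEvent object] + [SafeCache LocalCache AsyncCache LocalEvent object] + [LocalBlock SafeCache]
  take SimpleIndex:  [SimpleIndex LocalEvent object] + [SafeCache LocalCache AsyncCache LocalEvent object] + [SafeCache]
  take SafeCache:  [LocalEvent object] + [SafeCache LocalCache AsyncCache LocalEvent object] + [SafeCache]
  take LocalCache:  [LocalEvent object] + [LocalCache AsyncCache LocalEvent object]
  take AsyncCache:  [LocalEvent object] + [AsyncCache LocalEvent object]
  take LocalEvent:  [LocalEvent object] + [LocalEvent object]
  take object:  [object] + [object]

LazyQueue -> LocalBlock -> SimpleIndex -> SafeCache -> LocalCache -> AsyncCache -> LocalEvent -> object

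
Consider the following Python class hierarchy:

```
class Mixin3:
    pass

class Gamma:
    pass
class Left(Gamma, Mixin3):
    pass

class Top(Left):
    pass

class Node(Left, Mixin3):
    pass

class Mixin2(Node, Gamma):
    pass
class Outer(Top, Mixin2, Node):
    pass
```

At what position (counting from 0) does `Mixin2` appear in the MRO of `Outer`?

L[Outer] = Outer + merge(L[Top], L[Mixin2], L[Node], [Top Mixin2 Node])
  take Top:  [Top Left Gamma Mixin3 object] + [Mixin2 Node Left Gamma Mixin3 object] + [Node Left Gamma Mixin3 object] + [Top Mixin2 Node]
  take Mixin2:  [Left Gamma Mixin3 object] + [Mixin2 Node Left Gamma Mixin3 object] + [Node Left Gamma Mixin3 object] + [Mixin2 Node]
  take Node:  [Left Gamma Mixin3 object] + [Node Left Gamma Mixin3 object] + [Node Left Gamma Mixin3 object] + [Node]
  take Left:  [Left Gamma Mixin3 object] + [Left Gamma Mixin3 object] + [Left Gamma Mixin3 object]
  take Gamma:  [Gamma Mixin3 object] + [Gamma Mixin3 object] + [Gamma Mixin3 object]
  take Mixin3:  [Mixin3 object] + [Mixin3 object] + [Mixin3 object]
  take object:  [object] + [object] + [object]
MRO: Outer Top Mixin2 Node Left Gamma Mixin3 object
Mixin2 sits at index 2.

2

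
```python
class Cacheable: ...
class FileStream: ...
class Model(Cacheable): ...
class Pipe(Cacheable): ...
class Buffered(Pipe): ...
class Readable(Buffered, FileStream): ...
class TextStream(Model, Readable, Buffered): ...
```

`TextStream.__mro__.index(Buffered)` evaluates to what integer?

L[TextStream] = TextStream + merge(L[Model], L[Readable], L[Buffered], [Model Readable Buffered])
  take Model:  [Model Cacheable object] + [Readable Buffered Pipe Cacheable FileStream object] + [Buffered Pipe Cacheable object] + [Model Readable Buffered]
  take Readable:  [Cacheable object] + [Readable Buffered Pipe Cacheable FileStream object] + [Buffered Pipe Cacheable object] + [Readable Buffered]
  take Buffered:  [Cacheable object] + [Buffered Pipe Cacheable FileStream object] + [Buffered Pipe Cacheable object] + [Buffered]
  take Pipe:  [Cacheable object] + [Pipe Cacheable FileStream object] + [Pipe Cacheable object]
  take Cacheable:  [Cacheable object] + [Cacheable FileStream object] + [Cacheable object]
  take FileStream:  [object] + [FileStream object] + [object]
  take object:  [object] + [object] + [object]
MRO: TextStream Model Readable Buffered Pipe Cacheable FileStream object
Buffered sits at index 3.

3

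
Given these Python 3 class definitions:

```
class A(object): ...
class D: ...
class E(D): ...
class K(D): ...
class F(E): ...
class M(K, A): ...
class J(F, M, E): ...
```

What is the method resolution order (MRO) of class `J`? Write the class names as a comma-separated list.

J, F, M, E, K, D, A, object

L[J] = J + merge(L[F], L[M], L[E], [F M E])
  take F:  [F E D object] + [M K D A object] + [E D object] + [F M E]
  take M:  [E D object] + [M K D A object] + [E D object] + [M E]
  take E:  [E D object] + [K D A object] + [E D object] + [E]
  take K:  [D object] + [K D A object] + [D object]
  take D:  [D object] + [D A object] + [D object]
  take A:  [object] + [A object] + [object]
  take object:  [object] + [object] + [object]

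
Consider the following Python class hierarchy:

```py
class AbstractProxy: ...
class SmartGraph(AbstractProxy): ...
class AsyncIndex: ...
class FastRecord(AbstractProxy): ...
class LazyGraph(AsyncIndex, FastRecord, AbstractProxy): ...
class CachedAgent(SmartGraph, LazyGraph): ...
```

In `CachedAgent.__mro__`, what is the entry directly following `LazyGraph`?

L[CachedAgent] = CachedAgent + merge(L[SmartGraph], L[LazyGraph], [SmartGraph LazyGraph])
  take SmartGraph:  [SmartGraph AbstractProxy object] + [LazyGraph AsyncIndex FastRecord AbstractProxy object] + [SmartGraph LazyGraph]
  take LazyGraph:  [AbstractProxy object] + [LazyGraph AsyncIndex FastRecord AbstractProxy object] + [LazyGraph]
  take AsyncIndex:  [AbstractProxy object] + [AsyncIndex FastRecord AbstractProxy object]
  take FastRecord:  [AbstractProxy object] + [FastRecord AbstractProxy object]
  take AbstractProxy:  [AbstractProxy object] + [AbstractProxy object]
  take object:  [object] + [object]
MRO: CachedAgent SmartGraph LazyGraph AsyncIndex FastRecord AbstractProxy object
LazyGraph is at position 2; next is AsyncIndex.

AsyncIndex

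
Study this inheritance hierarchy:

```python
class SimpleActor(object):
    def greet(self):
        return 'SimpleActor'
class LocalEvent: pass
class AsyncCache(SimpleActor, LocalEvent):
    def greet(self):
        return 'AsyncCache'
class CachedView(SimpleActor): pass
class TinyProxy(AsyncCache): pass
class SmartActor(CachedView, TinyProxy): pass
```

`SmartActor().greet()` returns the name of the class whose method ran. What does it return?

AsyncCache

L[SmartActor] = SmartActor + merge(L[CachedView], L[TinyProxy], [CachedView TinyProxy])
  take CachedView:  [CachedView SimpleActor object] + [TinyProxy AsyncCache SimpleActor LocalEvent object] + [CachedView TinyProxy]
  take TinyProxy:  [SimpleActor object] + [TinyProxy AsyncCache SimpleActor LocalEvent object] + [TinyProxy]
  take AsyncCache:  [SimpleActor object] + [AsyncCache SimpleActor LocalEvent object]
  take SimpleActor:  [SimpleActor object] + [SimpleActor LocalEvent object]
  take LocalEvent:  [object] + [LocalEvent object]
  take object:  [object] + [object]
MRO: SmartActor CachedView TinyProxy AsyncCache SimpleActor LocalEvent object
greet is defined in: AsyncCache, SimpleActor. First along the MRO is AsyncCache.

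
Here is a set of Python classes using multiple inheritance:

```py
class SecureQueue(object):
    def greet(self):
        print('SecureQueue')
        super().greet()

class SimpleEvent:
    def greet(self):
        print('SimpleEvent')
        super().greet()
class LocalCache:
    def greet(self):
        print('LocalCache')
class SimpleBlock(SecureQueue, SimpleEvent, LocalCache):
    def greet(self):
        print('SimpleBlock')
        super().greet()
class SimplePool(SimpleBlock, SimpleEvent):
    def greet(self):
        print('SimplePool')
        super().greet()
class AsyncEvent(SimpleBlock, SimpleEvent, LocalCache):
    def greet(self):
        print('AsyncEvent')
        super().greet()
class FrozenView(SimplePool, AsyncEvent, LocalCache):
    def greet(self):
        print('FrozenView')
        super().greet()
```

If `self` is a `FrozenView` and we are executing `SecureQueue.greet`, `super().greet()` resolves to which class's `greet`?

L[FrozenView] = FrozenView + merge(L[SimplePool], L[AsyncEvent], L[LocalCache], [SimplePool AsyncEvent LocalCache])
  take SimplePool:  [SimplePool SimpleBlock SecureQueue SimpleEvent LocalCache object] + [AsyncEvent SimpleBlock SecureQueue SimpleEvent LocalCache object] + [LocalCache object] + [SimplePool AsyncEvent LocalCache]
  take AsyncEvent:  [SimpleBlock SecureQueue SimpleEvent LocalCache object] + [AsyncEvent SimpleBlock SecureQueue SimpleEvent LocalCache object] + [LocalCache object] + [AsyncEvent LocalCache]
  take SimpleBlock:  [SimpleBlock SecureQueue SimpleEvent LocalCache object] + [SimpleBlock SecureQueue SimpleEvent LocalCache object] + [LocalCache object] + [LocalCache]
  take SecureQueue:  [SecureQueue SimpleEvent LocalCache object] + [SecureQueue SimpleEvent LocalCache object] + [LocalCache object] + [LocalCache]
  take SimpleEvent:  [SimpleEvent LocalCache object] + [SimpleEvent LocalCache object] + [LocalCache object] + [LocalCache]
  take LocalCache:  [LocalCache object] + [LocalCache object] + [LocalCache object] + [LocalCache]
  take object:  [object] + [object] + [object]
MRO: FrozenView SimplePool AsyncEvent SimpleBlock SecureQueue SimpleEvent LocalCache object
super() in SecureQueue.greet on a FrozenView instance goes to the class after SecureQueue in FrozenView's MRO: SimpleEvent.

SimpleEvent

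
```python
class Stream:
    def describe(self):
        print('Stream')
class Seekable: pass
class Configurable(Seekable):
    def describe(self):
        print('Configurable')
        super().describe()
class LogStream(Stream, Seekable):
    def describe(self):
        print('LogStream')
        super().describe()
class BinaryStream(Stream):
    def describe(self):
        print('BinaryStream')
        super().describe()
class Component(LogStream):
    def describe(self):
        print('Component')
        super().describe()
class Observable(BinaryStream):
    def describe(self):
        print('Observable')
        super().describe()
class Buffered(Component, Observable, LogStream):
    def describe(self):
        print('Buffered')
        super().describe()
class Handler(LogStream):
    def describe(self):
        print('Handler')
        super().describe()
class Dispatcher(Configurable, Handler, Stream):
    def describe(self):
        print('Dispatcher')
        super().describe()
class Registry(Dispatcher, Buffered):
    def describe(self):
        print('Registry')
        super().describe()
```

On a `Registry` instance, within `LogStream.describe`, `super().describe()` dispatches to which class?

BinaryStream

L[Registry] = Registry + merge(L[Dispatcher], L[Buffered], [Dispatcher Buffered])
  take Dispatcher:  [Dispatcher Configurable Handler LogStream Stream Seekable object] + [Buffered Component Observable LogStream BinaryStream Stream Seekable object] + [Dispatcher Buffered]
  take Configurable:  [Configurable Handler LogStream Stream Seekable object] + [Buffered Component Observable LogStream BinaryStream Stream Seekable object] + [Buffered]
  take Handler:  [Handler LogStream Stream Seekable object] + [Buffered Component Observable LogStream BinaryStream Stream Seekable object] + [Buffered]
  take Buffered:  [LogStream Stream Seekable object] + [Buffered Component Observable LogStream BinaryStream Stream Seekable object] + [Buffered]
  take Component:  [LogStream Stream Seekable object] + [Component Observable LogStream BinaryStream Stream Seekable object]
  take Observable:  [LogStream Stream Seekable object] + [Observable LogStream BinaryStream Stream Seekable object]
  take LogStream:  [LogStream Stream Seekable object] + [LogStream BinaryStream Stream Seekable object]
  take BinaryStream:  [Stream Seekable object] + [BinaryStream Stream Seekable object]
  take Stream:  [Stream Seekable object] + [Stream Seekable object]
  take Seekable:  [Seekable object] + [Seekable object]
  take object:  [object] + [object]
MRO: Registry Dispatcher Configurable Handler Buffered Component Observable LogStream BinaryStream Stream Seekable object
super() in LogStream.describe on a Registry instance goes to the class after LogStream in Registry's MRO: BinaryStream.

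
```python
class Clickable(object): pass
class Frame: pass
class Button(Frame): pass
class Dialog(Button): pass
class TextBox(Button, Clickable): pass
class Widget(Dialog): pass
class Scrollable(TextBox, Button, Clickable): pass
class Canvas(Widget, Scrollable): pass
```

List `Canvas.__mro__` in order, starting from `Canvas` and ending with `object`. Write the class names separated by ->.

L[Canvas] = Canvas + merge(L[Widget], L[Scrollable], [Widget Scrollable])
  take Widget:  [Widget Dialog Button Frame object] + [Scrollable TextBox Button Frame Clickable object] + [Widget Scrollable]
  take Dialog:  [Dialog Button Frame object] + [Scrollable TextBox Button Frame Clickable object] + [Scrollable]
  take Scrollable:  [Button Frame object] + [Scrollable TextBox Button Frame Clickable object] + [Scrollable]
  take TextBox:  [Button Frame object] + [TextBox Button Frame Clickable object]
  take Button:  [Button Frame object] + [Button Frame Clickable object]
  take Frame:  [Frame object] + [Frame Clickable object]
  take Clickable:  [object] + [Clickable object]
  take object:  [object] + [object]

Canvas -> Widget -> Dialog -> Scrollable -> TextBox -> Button -> Frame -> Clickable -> object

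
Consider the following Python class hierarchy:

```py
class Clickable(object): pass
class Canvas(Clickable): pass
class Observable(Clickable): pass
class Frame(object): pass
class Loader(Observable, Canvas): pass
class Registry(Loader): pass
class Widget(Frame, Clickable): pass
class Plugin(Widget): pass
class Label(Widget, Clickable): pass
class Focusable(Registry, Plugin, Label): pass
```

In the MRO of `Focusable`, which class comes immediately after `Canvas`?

L[Focusable] = Focusable + merge(L[Registry], L[Plugin], L[Label], [Registry Plugin Label])
  take Registry:  [Registry Loader Observable Canvas Clickable object] + [Plugin Widget Frame Clickable object] + [Label Widget Frame Clickable object] + [Registry Plugin Label]
  take Loader:  [Loader Observable Canvas Clickable object] + [Plugin Widget Frame Clickable object] + [Label Widget Frame Clickable object] + [Plugin Label]
  take Observable:  [Observable Canvas Clickable object] + [Plugin Widget Frame Clickable object] + [Label Widget Frame Clickable object] + [Plugin Label]
  take Canvas:  [Canvas Clickable object] + [Plugin Widget Frame Clickable object] + [Label Widget Frame Clickable object] + [Plugin Label]
  take Plugin:  [Clickable object] + [Plugin Widget Frame Clickable object] + [Label Widget Frame Clickable object] + [Plugin Label]
  take Label:  [Clickable object] + [Widget Frame Clickable object] + [Label Widget Frame Clickable object] + [Label]
  take Widget:  [Clickable object] + [Widget Frame Clickable object] + [Widget Frame Clickable object]
  take Frame:  [Clickable object] + [Frame Clickable object] + [Frame Clickable object]
  take Clickable:  [Clickable object] + [Clickable object] + [Clickable object]
  take object:  [object] + [object] + [object]
MRO: Focusable Registry Loader Observable Canvas Plugin Label Widget Frame Clickable object
Canvas is at position 4; next is Plugin.

Plugin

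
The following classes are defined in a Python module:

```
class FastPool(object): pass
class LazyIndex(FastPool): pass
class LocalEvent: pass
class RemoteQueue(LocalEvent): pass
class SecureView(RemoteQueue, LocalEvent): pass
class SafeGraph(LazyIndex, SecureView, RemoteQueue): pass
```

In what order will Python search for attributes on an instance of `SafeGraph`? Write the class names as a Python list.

L[SafeGraph] = SafeGraph + merge(L[LazyIndex], L[SecureView], L[RemoteQueue], [LazyIndex SecureView RemoteQueue])
  take LazyIndex:  [LazyIndex FastPool object] + [SecureView RemoteQueue LocalEvent object] + [RemoteQueue LocalEvent object] + [LazyIndex SecureView RemoteQueue]
  take FastPool:  [FastPool object] + [SecureView RemoteQueue LocalEvent object] + [RemoteQueue LocalEvent object] + [SecureView RemoteQueue]
  take SecureView:  [object] + [SecureView RemoteQueue LocalEvent object] + [RemoteQueue LocalEvent object] + [SecureView RemoteQueue]
  take RemoteQueue:  [object] + [RemoteQueue LocalEvent object] + [RemoteQueue LocalEvent object] + [RemoteQueue]
  take LocalEvent:  [object] + [LocalEvent object] + [LocalEvent object]
  take object:  [object] + [object] + [object]

[SafeGraph, LazyIndex, FastPool, SecureView, RemoteQueue, LocalEvent, object]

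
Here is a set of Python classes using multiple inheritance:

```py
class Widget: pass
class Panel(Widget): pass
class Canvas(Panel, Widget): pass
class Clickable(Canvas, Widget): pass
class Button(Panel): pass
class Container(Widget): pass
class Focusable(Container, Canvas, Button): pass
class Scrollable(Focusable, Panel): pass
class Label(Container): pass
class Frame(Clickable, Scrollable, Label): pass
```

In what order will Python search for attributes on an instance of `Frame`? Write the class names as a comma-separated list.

Frame, Clickable, Scrollable, Focusable, Label, Container, Canvas, Button, Panel, Widget, object

L[Frame] = Frame + merge(L[Clickable], L[Scrollable], L[Label], [Clickable Scrollable Label])
  take Clickable:  [Clickable Canvas Panel Widget object] + [Scrollable Focusable Container Canvas Button Panel Widget object] + [Label Container Widget object] + [Clickable Scrollable Label]
  take Scrollable:  [Canvas Panel Widget object] + [Scrollable Focusable Container Canvas Button Panel Widget object] + [Label Container Widget object] + [Scrollable Label]
  take Focusable:  [Canvas Panel Widget object] + [Focusable Container Canvas Button Panel Widget object] + [Label Container Widget object] + [Label]
  take Label:  [Canvas Panel Widget object] + [Container Canvas Button Panel Widget object] + [Label Container Widget object] + [Label]
  take Container:  [Canvas Panel Widget object] + [Container Canvas Button Panel Widget object] + [Container Widget object]
  take Canvas:  [Canvas Panel Widget object] + [Canvas Button Panel Widget object] + [Widget object]
  take Button:  [Panel Widget object] + [Button Panel Widget object] + [Widget object]
  take Panel:  [Panel Widget object] + [Panel Widget object] + [Widget object]
  take Widget:  [Widget object] + [Widget object] + [Widget object]
  take object:  [object] + [object] + [object]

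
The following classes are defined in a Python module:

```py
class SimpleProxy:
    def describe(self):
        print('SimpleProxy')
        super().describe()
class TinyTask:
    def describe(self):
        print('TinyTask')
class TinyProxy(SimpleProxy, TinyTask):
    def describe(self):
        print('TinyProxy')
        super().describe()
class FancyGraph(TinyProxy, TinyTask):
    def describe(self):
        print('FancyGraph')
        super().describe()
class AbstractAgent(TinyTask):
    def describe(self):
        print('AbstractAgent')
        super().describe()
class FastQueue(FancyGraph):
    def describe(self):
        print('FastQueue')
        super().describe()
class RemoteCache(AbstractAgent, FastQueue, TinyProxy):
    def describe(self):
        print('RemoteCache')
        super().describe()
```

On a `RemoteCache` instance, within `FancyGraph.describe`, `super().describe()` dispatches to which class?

L[RemoteCache] = RemoteCache + merge(L[AbstractAgent], L[FastQueue], L[TinyProxy], [AbstractAgent FastQueue TinyProxy])
  take AbstractAgent:  [AbstractAgent TinyTask object] + [FastQueue FancyGraph TinyProxy SimpleProxy TinyTask object] + [TinyProxy SimpleProxy TinyTask object] + [AbstractAgent FastQueue TinyProxy]
  take FastQueue:  [TinyTask object] + [FastQueue FancyGraph TinyProxy SimpleProxy TinyTask object] + [TinyProxy SimpleProxy TinyTask object] + [FastQueue TinyProxy]
  take FancyGraph:  [TinyTask object] + [FancyGraph TinyProxy SimpleProxy TinyTask object] + [TinyProxy SimpleProxy TinyTask object] + [TinyProxy]
  take TinyProxy:  [TinyTask object] + [TinyProxy SimpleProxy TinyTask object] + [TinyProxy SimpleProxy TinyTask object] + [TinyProxy]
  take SimpleProxy:  [TinyTask object] + [SimpleProxy TinyTask object] + [SimpleProxy TinyTask object]
  take TinyTask:  [TinyTask object] + [TinyTask object] + [TinyTask object]
  take object:  [object] + [object] + [object]
MRO: RemoteCache AbstractAgent FastQueue FancyGraph TinyProxy SimpleProxy TinyTask object
super() in FancyGraph.describe on a RemoteCache instance goes to the class after FancyGraph in RemoteCache's MRO: TinyProxy.

TinyProxy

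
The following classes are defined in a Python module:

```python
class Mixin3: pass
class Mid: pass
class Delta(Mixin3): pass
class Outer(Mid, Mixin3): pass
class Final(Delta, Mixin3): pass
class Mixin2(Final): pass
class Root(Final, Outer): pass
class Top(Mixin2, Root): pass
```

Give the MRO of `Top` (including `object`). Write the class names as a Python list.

[Top, Mixin2, Root, Final, Delta, Outer, Mid, Mixin3, object]

L[Top] = Top + merge(L[Mixin2], L[Root], [Mixin2 Root])
  take Mixin2:  [Mixin2 Final Delta Mixin3 object] + [Root Final Delta Outer Mid Mixin3 object] + [Mixin2 Root]
  take Root:  [Final Delta Mixin3 object] + [Root Final Delta Outer Mid Mixin3 object] + [Root]
  take Final:  [Final Delta Mixin3 object] + [Final Delta Outer Mid Mixin3 object]
  take Delta:  [Delta Mixin3 object] + [Delta Outer Mid Mixin3 object]
  take Outer:  [Mixin3 object] + [Outer Mid Mixin3 object]
  take Mid:  [Mixin3 object] + [Mid Mixin3 object]
  take Mixin3:  [Mixin3 object] + [Mixin3 object]
  take object:  [object] + [object]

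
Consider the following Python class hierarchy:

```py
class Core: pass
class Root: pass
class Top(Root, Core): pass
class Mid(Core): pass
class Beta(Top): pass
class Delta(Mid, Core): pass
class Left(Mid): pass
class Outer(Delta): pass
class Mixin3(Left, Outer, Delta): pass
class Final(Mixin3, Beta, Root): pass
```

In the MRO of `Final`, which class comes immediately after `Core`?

L[Final] = Final + merge(L[Mixin3], L[Beta], L[Root], [Mixin3 Beta Root])
  take Mixin3:  [Mixin3 Left Outer Delta Mid Core object] + [Beta Top Root Core object] + [Root object] + [Mixin3 Beta Root]
  take Left:  [Left Outer Delta Mid Core object] + [Beta Top Root Core object] + [Root object] + [Beta Root]
  take Outer:  [Outer Delta Mid Core object] + [Beta Top Root Core object] + [Root object] + [Beta Root]
  take Delta:  [Delta Mid Core object] + [Beta Top Root Core object] + [Root object] + [Beta Root]
  take Mid:  [Mid Core object] + [Beta Top Root Core object] + [Root object] + [Beta Root]
  take Beta:  [Core object] + [Beta Top Root Core object] + [Root object] + [Beta Root]
  take Top:  [Core object] + [Top Root Core object] + [Root object] + [Root]
  take Root:  [Core object] + [Root Core object] + [Root object] + [Root]
  take Core:  [Core object] + [Core object] + [object]
  take object:  [object] + [object] + [object]
MRO: Final Mixin3 Left Outer Delta Mid Beta Top Root Core object
Core is at position 9; next is object.

object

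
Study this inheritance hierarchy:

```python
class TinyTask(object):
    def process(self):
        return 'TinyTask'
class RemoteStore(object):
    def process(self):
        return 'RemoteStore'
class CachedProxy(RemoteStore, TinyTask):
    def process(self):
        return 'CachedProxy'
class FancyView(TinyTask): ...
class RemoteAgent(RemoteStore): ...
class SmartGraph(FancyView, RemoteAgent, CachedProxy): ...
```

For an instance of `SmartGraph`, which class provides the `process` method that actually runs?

CachedProxy

L[SmartGraph] = SmartGraph + merge(L[FancyView], L[RemoteAgent], L[CachedProxy], [FancyView RemoteAgent CachedProxy])
  take FancyView:  [FancyView TinyTask object] + [RemoteAgent RemoteStore object] + [CachedProxy RemoteStore TinyTask object] + [FancyView RemoteAgent CachedProxy]
  take RemoteAgent:  [TinyTask object] + [RemoteAgent RemoteStore object] + [CachedProxy RemoteStore TinyTask object] + [RemoteAgent CachedProxy]
  take CachedProxy:  [TinyTask object] + [RemoteStore object] + [CachedProxy RemoteStore TinyTask object] + [CachedProxy]
  take RemoteStore:  [TinyTask object] + [RemoteStore object] + [RemoteStore TinyTask object]
  take TinyTask:  [TinyTask object] + [object] + [TinyTask object]
  take object:  [object] + [object] + [object]
MRO: SmartGraph FancyView RemoteAgent CachedProxy RemoteStore TinyTask object
process is defined in: CachedProxy, RemoteStore, TinyTask. First along the MRO is CachedProxy.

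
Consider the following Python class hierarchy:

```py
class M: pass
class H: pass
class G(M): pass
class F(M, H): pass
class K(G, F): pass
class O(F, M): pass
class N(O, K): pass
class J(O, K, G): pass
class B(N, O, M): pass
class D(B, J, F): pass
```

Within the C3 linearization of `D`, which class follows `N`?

J

L[D] = D + merge(L[B], L[J], L[F], [B J F])
  take B:  [B N O K G F M H object] + [J O K G F M H object] + [F M H object] + [B J F]
  take N:  [N O K G F M H object] + [J O K G F M H object] + [F M H object] + [J F]
  take J:  [O K G F M H object] + [J O K G F M H object] + [F M H object] + [J F]
  take O:  [O K G F M H object] + [O K G F M H object] + [F M H object] + [F]
  take K:  [K G F M H object] + [K G F M H object] + [F M H object] + [F]
  take G:  [G F M H object] + [G F M H object] + [F M H object] + [F]
  take F:  [F M H object] + [F M H object] + [F M H object] + [F]
  take M:  [M H object] + [M H object] + [M H object]
  take H:  [H object] + [H object] + [H object]
  take object:  [object] + [object] + [object]
MRO: D B N J O K G F M H object
N is at position 2; next is J.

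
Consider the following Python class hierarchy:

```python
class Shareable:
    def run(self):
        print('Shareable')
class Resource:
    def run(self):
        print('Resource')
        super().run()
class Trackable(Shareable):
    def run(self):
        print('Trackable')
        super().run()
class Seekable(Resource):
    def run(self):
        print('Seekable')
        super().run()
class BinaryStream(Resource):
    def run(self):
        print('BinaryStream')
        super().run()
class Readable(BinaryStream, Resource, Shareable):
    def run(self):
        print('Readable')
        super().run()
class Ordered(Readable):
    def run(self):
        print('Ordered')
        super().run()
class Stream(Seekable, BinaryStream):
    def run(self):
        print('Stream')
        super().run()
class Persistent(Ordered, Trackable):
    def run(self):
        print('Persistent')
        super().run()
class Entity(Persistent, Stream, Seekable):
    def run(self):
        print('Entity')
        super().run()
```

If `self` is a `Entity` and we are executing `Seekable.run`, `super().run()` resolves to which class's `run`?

BinaryStream

L[Entity] = Entity + merge(L[Persistent], L[Stream], L[Seekable], [Persistent Stream Seekable])
  take Persistent:  [Persistent Ordered Readable BinaryStream Resource Trackable Shareable object] + [Stream Seekable BinaryStream Resource object] + [Seekable Resource object] + [Persistent Stream Seekable]
  take Ordered:  [Ordered Readable BinaryStream Resource Trackable Shareable object] + [Stream Seekable BinaryStream Resource object] + [Seekable Resource object] + [Stream Seekable]
  take Readable:  [Readable BinaryStream Resource Trackable Shareable object] + [Stream Seekable BinaryStream Resource object] + [Seekable Resource object] + [Stream Seekable]
  take Stream:  [BinaryStream Resource Trackable Shareable object] + [Stream Seekable BinaryStream Resource object] + [Seekable Resource object] + [Stream Seekable]
  take Seekable:  [BinaryStream Resource Trackable Shareable object] + [Seekable BinaryStream Resource object] + [Seekable Resource object] + [Seekable]
  take BinaryStream:  [BinaryStream Resource Trackable Shareable object] + [BinaryStream Resource object] + [Resource object]
  take Resource:  [Resource Trackable Shareable object] + [Resource object] + [Resource object]
  take Trackable:  [Trackable Shareable object] + [object] + [object]
  take Shareable:  [Shareable object] + [object] + [object]
  take object:  [object] + [object] + [object]
MRO: Entity Persistent Ordered Readable Stream Seekable BinaryStream Resource Trackable Shareable object
super() in Seekable.run on a Entity instance goes to the class after Seekable in Entity's MRO: BinaryStream.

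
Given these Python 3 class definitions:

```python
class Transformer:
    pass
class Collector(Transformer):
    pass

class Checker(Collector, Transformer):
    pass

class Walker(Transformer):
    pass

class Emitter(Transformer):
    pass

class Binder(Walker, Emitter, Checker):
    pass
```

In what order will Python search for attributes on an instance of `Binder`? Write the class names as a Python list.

[Binder, Walker, Emitter, Checker, Collector, Transformer, object]

L[Binder] = Binder + merge(L[Walker], L[Emitter], L[Checker], [Walker Emitter Checker])
  take Walker:  [Walker Transformer object] + [Emitter Transformer object] + [Checker Collector Transformer object] + [Walker Emitter Checker]
  take Emitter:  [Transformer object] + [Emitter Transformer object] + [Checker Collector Transformer object] + [Emitter Checker]
  take Checker:  [Transformer object] + [Transformer object] + [Checker Collector Transformer object] + [Checker]
  take Collector:  [Transformer object] + [Transformer object] + [Collector Transformer object]
  take Transformer:  [Transformer object] + [Transformer object] + [Transformer object]
  take object:  [object] + [object] + [object]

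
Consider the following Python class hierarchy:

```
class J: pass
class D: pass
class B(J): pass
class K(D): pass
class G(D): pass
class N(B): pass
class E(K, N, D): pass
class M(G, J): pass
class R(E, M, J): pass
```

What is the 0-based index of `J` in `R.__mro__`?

8

L[R] = R + merge(L[E], L[M], L[J], [E M J])
  take E:  [E K N D B J object] + [M G D J object] + [J object] + [E M J]
  take K:  [K N D B J object] + [M G D J object] + [J object] + [M J]
  take N:  [N D B J object] + [M G D J object] + [J object] + [M J]
  take M:  [D B J object] + [M G D J object] + [J object] + [M J]
  take G:  [D B J object] + [G D J object] + [J object] + [J]
  take D:  [D B J object] + [D J object] + [J object] + [J]
  take B:  [B J object] + [J object] + [J object] + [J]
  take J:  [J object] + [J object] + [J object] + [J]
  take object:  [object] + [object] + [object]
MRO: R E K N M G D B J object
J sits at index 8.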